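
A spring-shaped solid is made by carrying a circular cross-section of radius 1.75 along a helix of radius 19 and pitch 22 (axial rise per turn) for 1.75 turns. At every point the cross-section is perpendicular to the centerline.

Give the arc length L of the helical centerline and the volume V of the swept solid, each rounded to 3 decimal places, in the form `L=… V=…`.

L=212.434 V=2043.852

2πR = 2π·19 = 119.380521
per-turn = √(119.380521² + 22²) = √(14251.7088 + 484) = √14735.7088 = 121.390728
L = 1.75 × 121.390728 = 212.433773
V = π·1.75² × L = 9.621128 × 212.433773 = 2043.852419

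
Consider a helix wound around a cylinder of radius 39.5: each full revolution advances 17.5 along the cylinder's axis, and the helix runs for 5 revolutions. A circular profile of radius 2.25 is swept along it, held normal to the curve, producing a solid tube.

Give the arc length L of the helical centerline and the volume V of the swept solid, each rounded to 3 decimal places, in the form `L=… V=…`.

2πR = 2π·39.5 = 248.185820
per-turn = √(248.185820² + 17.5²) = √(61596.2011 + 306.25) = √61902.4511 = 248.802032
L = 5 × 248.802032 = 1244.010159
V = π·2.25² × L = 15.904313 × 1244.010159 = 19785.126712

L=1244.010 V=19785.127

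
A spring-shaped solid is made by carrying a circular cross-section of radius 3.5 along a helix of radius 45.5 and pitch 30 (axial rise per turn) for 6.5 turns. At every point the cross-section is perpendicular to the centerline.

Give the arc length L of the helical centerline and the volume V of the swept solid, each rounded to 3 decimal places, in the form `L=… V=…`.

2πR = 2π·45.5 = 285.884931
per-turn = √(285.884931² + 30²) = √(81730.1940 + 900) = √82630.1940 = 287.454682
L = 6.5 × 287.454682 = 1868.455431
V = π·3.5² × L = 38.484510 × 1868.455431 = 71906.591739

L=1868.455 V=71906.592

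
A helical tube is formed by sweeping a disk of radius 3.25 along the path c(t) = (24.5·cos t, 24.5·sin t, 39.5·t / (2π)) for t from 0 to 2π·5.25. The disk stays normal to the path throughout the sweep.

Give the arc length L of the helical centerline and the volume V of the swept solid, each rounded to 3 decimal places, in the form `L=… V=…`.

2πR = 2π·24.5 = 153.938040
per-turn = √(153.938040² + 39.5²) = √(23696.9202 + 1560.25) = √25257.1702 = 158.925046
L = 5.25 × 158.925046 = 834.356490
V = π·3.25² × L = 33.183072 × 834.356490 = 27686.511824

L=834.356 V=27686.512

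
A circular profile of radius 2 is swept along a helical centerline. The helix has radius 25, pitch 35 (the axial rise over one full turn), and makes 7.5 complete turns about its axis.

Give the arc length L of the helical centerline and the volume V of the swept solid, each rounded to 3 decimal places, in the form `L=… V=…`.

2πR = 2π·25 = 157.079633
per-turn = √(157.079633² + 35²) = √(24674.0110 + 1225) = √25899.0110 = 160.931697
L = 7.5 × 160.931697 = 1206.987725
V = π·2² × L = 12.566371 × 1206.987725 = 15167.455082

L=1206.988 V=15167.455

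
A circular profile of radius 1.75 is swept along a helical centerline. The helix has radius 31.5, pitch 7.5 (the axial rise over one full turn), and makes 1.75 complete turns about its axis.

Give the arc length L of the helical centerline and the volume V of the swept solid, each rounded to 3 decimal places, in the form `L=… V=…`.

2πR = 2π·31.5 = 197.920337
per-turn = √(197.920337² + 7.5²) = √(39172.4599 + 56.25) = √39228.7099 = 198.062389
L = 1.75 × 198.062389 = 346.609180
V = π·1.75² × L = 9.621128 × 346.609180 = 3334.771118

L=346.609 V=3334.771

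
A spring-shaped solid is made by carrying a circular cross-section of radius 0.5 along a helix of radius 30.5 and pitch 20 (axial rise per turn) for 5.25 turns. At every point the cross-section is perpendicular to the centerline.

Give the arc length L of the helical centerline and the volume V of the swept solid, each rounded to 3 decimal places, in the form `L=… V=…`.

L=1011.559 V=794.477

2πR = 2π·30.5 = 191.637152
per-turn = √(191.637152² + 20²) = √(36724.7980 + 400) = √37124.7980 = 192.677964
L = 5.25 × 192.677964 = 1011.559313
V = π·0.5² × L = 0.785398 × 1011.559313 = 794.476827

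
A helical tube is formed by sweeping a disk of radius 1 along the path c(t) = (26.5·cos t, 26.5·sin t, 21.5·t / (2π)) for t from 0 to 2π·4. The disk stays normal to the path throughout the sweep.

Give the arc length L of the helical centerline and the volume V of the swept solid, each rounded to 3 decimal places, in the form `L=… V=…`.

L=671.547 V=2109.727

2πR = 2π·26.5 = 166.504411
per-turn = √(166.504411² + 21.5²) = √(27723.7188 + 462.25) = √28185.9688 = 167.886774
L = 4 × 167.886774 = 671.547095
V = π·1² × L = 3.141593 × 671.547095 = 2109.727419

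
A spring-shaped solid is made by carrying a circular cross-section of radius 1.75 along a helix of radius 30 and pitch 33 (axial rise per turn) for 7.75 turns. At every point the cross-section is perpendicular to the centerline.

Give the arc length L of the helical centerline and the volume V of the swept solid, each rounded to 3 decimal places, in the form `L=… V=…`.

2πR = 2π·30 = 188.495559
per-turn = √(188.495559² + 33²) = √(35530.5758 + 1089) = √36619.5758 = 191.362420
L = 7.75 × 191.362420 = 1483.058756
V = π·1.75² × L = 9.621128 × 1483.058756 = 14268.697385

L=1483.059 V=14268.697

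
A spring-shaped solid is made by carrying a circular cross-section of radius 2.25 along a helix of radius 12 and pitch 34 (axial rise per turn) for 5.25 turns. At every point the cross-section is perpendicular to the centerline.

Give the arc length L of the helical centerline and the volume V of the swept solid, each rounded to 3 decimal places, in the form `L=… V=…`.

L=434.226 V=6906.064

2πR = 2π·12 = 75.398224
per-turn = √(75.398224² + 34²) = √(5684.8921 + 1156) = √6840.8921 = 82.709686
L = 5.25 × 82.709686 = 434.225851
V = π·2.25² × L = 15.904313 × 434.225851 = 6906.063760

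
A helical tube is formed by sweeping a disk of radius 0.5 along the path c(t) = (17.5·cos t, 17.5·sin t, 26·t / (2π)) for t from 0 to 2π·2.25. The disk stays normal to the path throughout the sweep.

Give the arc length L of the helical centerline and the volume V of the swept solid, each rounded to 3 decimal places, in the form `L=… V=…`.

L=254.223 V=199.666

2πR = 2π·17.5 = 109.955743
per-turn = √(109.955743² + 26²) = √(12090.2654 + 676) = √12766.2654 = 112.987899
L = 2.25 × 112.987899 = 254.222773
V = π·0.5² × L = 0.785398 × 254.222773 = 199.666099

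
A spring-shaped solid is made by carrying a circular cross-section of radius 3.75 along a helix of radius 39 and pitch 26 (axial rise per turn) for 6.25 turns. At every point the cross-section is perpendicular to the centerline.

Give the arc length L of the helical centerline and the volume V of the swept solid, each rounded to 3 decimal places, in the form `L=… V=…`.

L=1540.123 V=68040.558

2πR = 2π·39 = 245.044227
per-turn = √(245.044227² + 26²) = √(60046.6732 + 676) = √60722.6732 = 246.419709
L = 6.25 × 246.419709 = 1540.123184
V = π·3.75² × L = 44.178647 × 1540.123184 = 68040.557993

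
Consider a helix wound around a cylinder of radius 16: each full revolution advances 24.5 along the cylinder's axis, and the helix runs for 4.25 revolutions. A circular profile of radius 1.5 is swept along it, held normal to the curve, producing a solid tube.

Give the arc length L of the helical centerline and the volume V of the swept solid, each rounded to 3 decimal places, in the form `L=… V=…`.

2πR = 2π·16 = 100.530965
per-turn = √(100.530965² + 24.5²) = √(10106.4749 + 600.25) = √10706.7249 = 103.473305
L = 4.25 × 103.473305 = 439.761547
V = π·1.5² × L = 7.068583 × 439.761547 = 3108.491205

L=439.762 V=3108.491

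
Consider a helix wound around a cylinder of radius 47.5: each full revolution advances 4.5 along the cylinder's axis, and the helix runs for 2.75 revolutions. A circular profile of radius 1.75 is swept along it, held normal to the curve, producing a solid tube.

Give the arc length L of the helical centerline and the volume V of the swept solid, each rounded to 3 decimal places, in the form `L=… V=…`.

2πR = 2π·47.5 = 298.451302
per-turn = √(298.451302² + 4.5²) = √(89073.1797 + 20.25) = √89093.4297 = 298.485225
L = 2.75 × 298.485225 = 820.834370
V = π·1.75² × L = 9.621128 × 820.834370 = 7897.352127

L=820.834 V=7897.352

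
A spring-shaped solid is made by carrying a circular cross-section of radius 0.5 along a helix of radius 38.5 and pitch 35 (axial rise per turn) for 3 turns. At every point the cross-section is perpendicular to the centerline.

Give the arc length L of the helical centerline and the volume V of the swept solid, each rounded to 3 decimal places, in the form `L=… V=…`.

2πR = 2π·38.5 = 241.902634
per-turn = √(241.902634² + 35²) = √(58516.8845 + 1225) = √59741.8845 = 244.421530
L = 3 × 244.421530 = 733.264591
V = π·0.5² × L = 0.785398 × 733.264591 = 575.904663

L=733.265 V=575.905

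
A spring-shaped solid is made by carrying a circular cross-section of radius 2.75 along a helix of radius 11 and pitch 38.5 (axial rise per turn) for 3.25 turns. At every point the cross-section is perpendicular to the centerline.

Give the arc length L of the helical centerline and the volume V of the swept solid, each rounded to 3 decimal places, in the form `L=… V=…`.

2πR = 2π·11 = 69.115038
per-turn = √(69.115038² + 38.5²) = √(4776.8885 + 1482.25) = √6259.1385 = 79.114718
L = 3.25 × 79.114718 = 257.122832
V = π·2.75² × L = 23.758294 × 257.122832 = 6108.799950

L=257.123 V=6108.800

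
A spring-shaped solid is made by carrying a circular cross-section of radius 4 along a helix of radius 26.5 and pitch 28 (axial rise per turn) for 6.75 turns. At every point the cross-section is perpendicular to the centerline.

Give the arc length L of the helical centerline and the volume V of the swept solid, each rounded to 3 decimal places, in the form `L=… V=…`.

2πR = 2π·26.5 = 166.504411
per-turn = √(166.504411² + 28²) = √(27723.7188 + 784) = √28507.7188 = 168.842290
L = 6.75 × 168.842290 = 1139.685455
V = π·4² × L = 50.265482 × 1139.685455 = 57286.839241

L=1139.685 V=57286.839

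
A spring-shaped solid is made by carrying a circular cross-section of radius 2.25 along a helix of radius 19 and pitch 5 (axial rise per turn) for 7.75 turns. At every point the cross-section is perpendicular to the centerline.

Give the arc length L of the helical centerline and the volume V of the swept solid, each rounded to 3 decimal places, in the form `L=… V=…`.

2πR = 2π·19 = 119.380521
per-turn = √(119.380521² + 5²) = √(14251.7088 + 25) = √14276.7088 = 119.485182
L = 7.75 × 119.485182 = 926.010162
V = π·2.25² × L = 15.904313 × 926.010162 = 14727.555276

L=926.010 V=14727.555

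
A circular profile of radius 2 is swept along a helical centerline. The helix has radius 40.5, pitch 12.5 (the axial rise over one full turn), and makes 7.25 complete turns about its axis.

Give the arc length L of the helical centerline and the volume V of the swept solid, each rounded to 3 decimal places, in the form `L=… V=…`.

2πR = 2π·40.5 = 254.469005
per-turn = √(254.469005² + 12.5²) = √(64754.4745 + 156.25) = √64910.7245 = 254.775832
L = 7.25 × 254.775832 = 1847.124781
V = π·2² × L = 12.566371 × 1847.124781 = 23211.654564

L=1847.125 V=23211.655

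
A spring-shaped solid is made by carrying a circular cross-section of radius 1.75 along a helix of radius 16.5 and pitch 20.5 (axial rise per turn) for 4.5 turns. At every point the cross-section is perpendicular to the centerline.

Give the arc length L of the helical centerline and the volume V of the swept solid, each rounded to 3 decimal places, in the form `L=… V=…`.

L=475.560 V=4575.421

2πR = 2π·16.5 = 103.672558
per-turn = √(103.672558² + 20.5²) = √(10747.9992 + 420.25) = √11168.2492 = 105.679938
L = 4.5 × 105.679938 = 475.559719
V = π·1.75² × L = 9.621128 × 475.559719 = 4575.420689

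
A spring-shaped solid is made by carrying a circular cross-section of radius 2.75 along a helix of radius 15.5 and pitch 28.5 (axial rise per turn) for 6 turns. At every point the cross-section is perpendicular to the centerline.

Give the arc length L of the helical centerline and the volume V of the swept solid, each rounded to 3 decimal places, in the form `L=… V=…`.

2πR = 2π·15.5 = 97.389372
per-turn = √(97.389372² + 28.5²) = √(9484.6898 + 812.25) = √10296.9398 = 101.473838
L = 6 × 101.473838 = 608.843029
V = π·2.75² × L = 23.758294 × 608.843029 = 14465.071950

L=608.843 V=14465.072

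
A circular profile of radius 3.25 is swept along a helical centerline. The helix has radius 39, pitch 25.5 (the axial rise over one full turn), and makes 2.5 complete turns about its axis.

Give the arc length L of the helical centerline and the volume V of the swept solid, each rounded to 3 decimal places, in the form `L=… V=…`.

L=615.919 V=20438.073

2πR = 2π·39 = 245.044227
per-turn = √(245.044227² + 25.5²) = √(60046.6732 + 650.25) = √60696.9232 = 246.367456
L = 2.5 × 246.367456 = 615.918639
V = π·3.25² × L = 33.183072 × 615.918639 = 20438.072792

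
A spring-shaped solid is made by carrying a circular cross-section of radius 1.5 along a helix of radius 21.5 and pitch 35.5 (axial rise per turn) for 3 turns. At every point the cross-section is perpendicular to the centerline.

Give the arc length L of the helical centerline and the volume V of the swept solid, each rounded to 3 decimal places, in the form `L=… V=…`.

L=419.025 V=2961.916

2πR = 2π·21.5 = 135.088484
per-turn = √(135.088484² + 35.5²) = √(18248.8985 + 1260.25) = √19509.1485 = 139.675154
L = 3 × 139.675154 = 419.025461
V = π·1.5² × L = 7.068583 × 419.025461 = 2961.916446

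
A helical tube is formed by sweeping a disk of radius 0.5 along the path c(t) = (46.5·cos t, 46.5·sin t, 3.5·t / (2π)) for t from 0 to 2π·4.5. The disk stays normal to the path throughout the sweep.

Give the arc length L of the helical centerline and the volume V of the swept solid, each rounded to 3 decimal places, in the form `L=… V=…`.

2πR = 2π·46.5 = 292.168117
per-turn = √(292.168117² + 3.5²) = √(85362.2085 + 12.25) = √85374.4585 = 292.189080
L = 4.5 × 292.189080 = 1314.850860
V = π·0.5² × L = 0.785398 × 1314.850860 = 1032.681451

L=1314.851 V=1032.681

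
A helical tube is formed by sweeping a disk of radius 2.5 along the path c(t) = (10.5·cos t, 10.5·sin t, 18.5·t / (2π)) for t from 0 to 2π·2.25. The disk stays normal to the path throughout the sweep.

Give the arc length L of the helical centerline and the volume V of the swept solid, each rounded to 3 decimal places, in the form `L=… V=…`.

2πR = 2π·10.5 = 65.973446
per-turn = √(65.973446² + 18.5²) = √(4352.4955 + 342.25) = √4694.7455 = 68.518213
L = 2.25 × 68.518213 = 154.165980
V = π·2.5² × L = 19.634954 × 154.165980 = 3027.041933

L=154.166 V=3027.042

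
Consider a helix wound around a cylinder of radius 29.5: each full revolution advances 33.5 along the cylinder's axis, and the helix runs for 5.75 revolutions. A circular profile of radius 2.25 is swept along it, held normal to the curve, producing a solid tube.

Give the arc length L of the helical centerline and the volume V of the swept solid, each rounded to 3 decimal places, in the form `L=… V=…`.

L=1083.052 V=17225.206

2πR = 2π·29.5 = 185.353967
per-turn = √(185.353967² + 33.5²) = √(34356.0929 + 1122.25) = √35478.3429 = 188.356956
L = 5.75 × 188.356956 = 1083.052498
V = π·2.25² × L = 15.904313 × 1083.052498 = 17225.205712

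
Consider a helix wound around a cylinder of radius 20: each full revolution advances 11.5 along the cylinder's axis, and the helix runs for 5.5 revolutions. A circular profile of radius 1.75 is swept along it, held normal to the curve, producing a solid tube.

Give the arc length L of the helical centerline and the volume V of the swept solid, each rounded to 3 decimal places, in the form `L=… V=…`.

L=694.038 V=6677.433

2πR = 2π·20 = 125.663706
per-turn = √(125.663706² + 11.5²) = √(15791.3670 + 132.25) = √15923.6170 = 126.188815
L = 5.5 × 126.188815 = 694.038483
V = π·1.75² × L = 9.621128 × 694.038483 = 6677.432733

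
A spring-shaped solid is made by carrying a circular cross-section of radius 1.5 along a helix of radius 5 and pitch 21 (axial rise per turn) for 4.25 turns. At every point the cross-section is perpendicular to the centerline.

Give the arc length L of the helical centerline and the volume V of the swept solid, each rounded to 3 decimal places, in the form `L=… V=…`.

2πR = 2π·5 = 31.415927
per-turn = √(31.415927² + 21²) = √(986.9604 + 441) = √1427.9604 = 37.788364
L = 4.25 × 37.788364 = 160.600546
V = π·1.5² × L = 7.068583 × 160.600546 = 1135.218366

L=160.601 V=1135.218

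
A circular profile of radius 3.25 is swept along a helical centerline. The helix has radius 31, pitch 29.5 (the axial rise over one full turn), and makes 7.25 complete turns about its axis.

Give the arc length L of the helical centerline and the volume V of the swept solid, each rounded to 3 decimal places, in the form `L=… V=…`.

2πR = 2π·31 = 194.778745
per-turn = √(194.778745² + 29.5²) = √(37938.7593 + 870.25) = √38809.0093 = 197.000024
L = 7.25 × 197.000024 = 1428.250171
V = π·3.25² × L = 33.183072 × 1428.250171 = 47393.728850

L=1428.250 V=47393.729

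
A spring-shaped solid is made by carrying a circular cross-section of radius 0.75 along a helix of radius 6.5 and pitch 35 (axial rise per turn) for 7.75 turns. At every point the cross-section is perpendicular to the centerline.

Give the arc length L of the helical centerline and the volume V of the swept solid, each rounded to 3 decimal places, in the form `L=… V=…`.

L=416.844 V=736.623

2πR = 2π·6.5 = 40.840704
per-turn = √(40.840704² + 35²) = √(1667.9631 + 1225) = √2892.9631 = 53.786273
L = 7.75 × 53.786273 = 416.843614
V = π·0.75² × L = 1.767146 × 416.843614 = 736.623471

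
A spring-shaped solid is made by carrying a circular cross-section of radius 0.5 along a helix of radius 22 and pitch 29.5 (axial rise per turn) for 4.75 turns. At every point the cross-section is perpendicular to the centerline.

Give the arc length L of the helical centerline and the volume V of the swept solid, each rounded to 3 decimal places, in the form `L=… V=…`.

L=671.379 V=527.300

2πR = 2π·22 = 138.230077
per-turn = √(138.230077² + 29.5²) = √(19107.5541 + 870.25) = √19977.8041 = 141.342860
L = 4.75 × 141.342860 = 671.378586
V = π·0.5² × L = 0.785398 × 671.378586 = 527.299508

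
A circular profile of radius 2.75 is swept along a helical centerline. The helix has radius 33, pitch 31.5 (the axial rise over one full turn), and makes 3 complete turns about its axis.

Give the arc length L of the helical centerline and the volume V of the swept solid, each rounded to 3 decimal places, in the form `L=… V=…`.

2πR = 2π·33 = 207.345115
per-turn = √(207.345115² + 31.5²) = √(42991.9968 + 992.25) = √43984.2468 = 209.724216
L = 3 × 209.724216 = 629.172648
V = π·2.75² × L = 23.758294 × 629.172648 = 14948.069026

L=629.173 V=14948.069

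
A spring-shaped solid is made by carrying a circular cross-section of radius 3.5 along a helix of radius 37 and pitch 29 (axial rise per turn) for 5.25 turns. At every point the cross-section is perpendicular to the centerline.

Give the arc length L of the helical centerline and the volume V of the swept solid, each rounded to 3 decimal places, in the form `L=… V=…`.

2πR = 2π·37 = 232.477856
per-turn = √(232.477856² + 29²) = √(54045.9537 + 841) = √54886.9537 = 234.279648
L = 5.25 × 234.279648 = 1229.968155
V = π·3.5² × L = 38.484510 × 1229.968155 = 47334.721754

L=1229.968 V=47334.722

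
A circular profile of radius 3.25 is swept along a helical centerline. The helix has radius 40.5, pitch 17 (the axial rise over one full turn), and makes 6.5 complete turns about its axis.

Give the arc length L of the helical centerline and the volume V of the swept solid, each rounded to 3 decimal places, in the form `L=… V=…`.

2πR = 2π·40.5 = 254.469005
per-turn = √(254.469005² + 17²) = √(64754.4745 + 289) = √65043.4745 = 255.036222
L = 6.5 × 255.036222 = 1657.735442
V = π·3.25² × L = 33.183072 × 1657.735442 = 55008.755207

L=1657.735 V=55008.755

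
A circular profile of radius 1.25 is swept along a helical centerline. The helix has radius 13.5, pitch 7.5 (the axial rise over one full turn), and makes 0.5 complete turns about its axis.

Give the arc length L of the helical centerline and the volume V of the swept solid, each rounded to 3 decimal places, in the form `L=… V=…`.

2πR = 2π·13.5 = 84.823002
per-turn = √(84.823002² + 7.5²) = √(7194.9416 + 56.25) = √7251.1916 = 85.153929
L = 0.5 × 85.153929 = 42.576964
V = π·1.25² × L = 4.908739 × 42.576964 = 208.999186

L=42.577 V=208.999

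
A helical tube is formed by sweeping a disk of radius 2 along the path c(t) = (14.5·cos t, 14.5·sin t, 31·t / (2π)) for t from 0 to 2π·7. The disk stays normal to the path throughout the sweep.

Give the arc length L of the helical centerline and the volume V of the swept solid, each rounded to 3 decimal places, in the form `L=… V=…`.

L=673.651 V=8465.347

2πR = 2π·14.5 = 91.106187
per-turn = √(91.106187² + 31²) = √(8300.3373 + 961) = √9261.3373 = 96.235842
L = 7 × 96.235842 = 673.650895
V = π·2² × L = 12.566371 × 673.650895 = 8465.346806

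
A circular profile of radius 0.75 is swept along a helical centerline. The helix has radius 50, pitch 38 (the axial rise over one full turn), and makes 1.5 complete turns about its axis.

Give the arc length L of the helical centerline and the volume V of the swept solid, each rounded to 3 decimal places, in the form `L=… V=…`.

2πR = 2π·50 = 314.159265
per-turn = √(314.159265² + 38²) = √(98696.0440 + 1444) = √100140.0440 = 316.449118
L = 1.5 × 316.449118 = 474.673676
V = π·0.75² × L = 1.767146 × 474.673676 = 838.817626

L=474.674 V=838.818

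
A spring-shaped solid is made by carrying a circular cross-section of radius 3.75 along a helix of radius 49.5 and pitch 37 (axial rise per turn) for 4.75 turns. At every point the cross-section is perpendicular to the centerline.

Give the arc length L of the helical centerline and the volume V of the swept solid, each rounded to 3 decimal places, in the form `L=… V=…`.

L=1487.751 V=65726.835

2πR = 2π·49.5 = 311.017673
per-turn = √(311.017673² + 37²) = √(96731.9927 + 1369) = √98100.9927 = 313.210780
L = 4.75 × 313.210780 = 1487.751205
V = π·3.75² × L = 44.178647 × 1487.751205 = 65726.834859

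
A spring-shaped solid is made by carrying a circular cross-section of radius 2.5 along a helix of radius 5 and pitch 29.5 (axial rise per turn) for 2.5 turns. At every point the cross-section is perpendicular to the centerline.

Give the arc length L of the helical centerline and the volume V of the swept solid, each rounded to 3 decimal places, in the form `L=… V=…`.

L=107.738 V=2115.439

2πR = 2π·5 = 31.415927
per-turn = √(31.415927² + 29.5²) = √(986.9604 + 870.25) = √1857.2104 = 43.095364
L = 2.5 × 43.095364 = 107.738411
V = π·2.5² × L = 19.634954 × 107.738411 = 2115.438757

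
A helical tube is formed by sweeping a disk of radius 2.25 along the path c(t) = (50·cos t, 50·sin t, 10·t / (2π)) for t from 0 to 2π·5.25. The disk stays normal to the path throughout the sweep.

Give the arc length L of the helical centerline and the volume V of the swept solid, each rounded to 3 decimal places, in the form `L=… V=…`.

L=1650.171 V=26244.844

2πR = 2π·50 = 314.159265
per-turn = √(314.159265² + 10²) = √(98696.0440 + 100) = √98796.0440 = 314.318380
L = 5.25 × 314.318380 = 1650.171495
V = π·2.25² × L = 15.904313 × 1650.171495 = 26244.843645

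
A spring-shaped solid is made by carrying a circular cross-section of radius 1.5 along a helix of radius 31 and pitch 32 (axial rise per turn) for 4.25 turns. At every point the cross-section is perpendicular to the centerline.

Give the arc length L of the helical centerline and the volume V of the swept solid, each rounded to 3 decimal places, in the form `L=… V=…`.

L=838.907 V=5929.884

2πR = 2π·31 = 194.778745
per-turn = √(194.778745² + 32²) = √(37938.7593 + 1024) = √38962.7593 = 197.389866
L = 4.25 × 197.389866 = 838.906932
V = π·1.5² × L = 7.068583 × 838.906932 = 5929.883671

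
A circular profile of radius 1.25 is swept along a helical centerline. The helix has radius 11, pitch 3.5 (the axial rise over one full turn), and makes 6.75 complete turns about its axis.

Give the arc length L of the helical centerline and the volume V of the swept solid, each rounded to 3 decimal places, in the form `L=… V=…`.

2πR = 2π·11 = 69.115038
per-turn = √(69.115038² + 3.5²) = √(4776.8885 + 12.25) = √4789.1385 = 69.203602
L = 6.75 × 69.203602 = 467.124314
V = π·1.25² × L = 4.908739 × 467.124314 = 2292.991112

L=467.124 V=2292.991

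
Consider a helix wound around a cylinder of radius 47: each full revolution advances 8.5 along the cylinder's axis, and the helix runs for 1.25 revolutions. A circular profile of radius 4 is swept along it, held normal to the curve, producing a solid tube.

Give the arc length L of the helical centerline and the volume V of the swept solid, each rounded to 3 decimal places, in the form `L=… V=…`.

L=369.290 V=18562.541

2πR = 2π·47 = 295.309709
per-turn = √(295.309709² + 8.5²) = √(87207.8245 + 72.25) = √87280.0745 = 295.432013
L = 1.25 × 295.432013 = 369.290017
V = π·4² × L = 50.265482 × 369.290017 = 18562.540853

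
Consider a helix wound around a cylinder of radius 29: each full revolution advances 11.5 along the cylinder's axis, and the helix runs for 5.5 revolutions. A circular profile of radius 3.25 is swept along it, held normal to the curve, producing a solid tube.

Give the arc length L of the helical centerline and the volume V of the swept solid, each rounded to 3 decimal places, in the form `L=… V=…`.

2πR = 2π·29 = 182.212374
per-turn = √(182.212374² + 11.5²) = √(33201.3492 + 132.25) = √33333.5992 = 182.574914
L = 5.5 × 182.574914 = 1004.162027
V = π·3.25² × L = 33.183072 × 1004.162027 = 33321.181238

L=1004.162 V=33321.181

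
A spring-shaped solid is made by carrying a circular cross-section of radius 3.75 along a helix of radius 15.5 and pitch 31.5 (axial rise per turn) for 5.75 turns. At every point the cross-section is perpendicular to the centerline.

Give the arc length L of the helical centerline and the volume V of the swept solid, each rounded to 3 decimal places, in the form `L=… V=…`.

L=588.552 V=26001.445

2πR = 2π·15.5 = 97.389372
per-turn = √(97.389372² + 31.5²) = √(9484.6898 + 992.25) = √10476.9398 = 102.356924
L = 5.75 × 102.356924 = 588.552311
V = π·3.75² × L = 44.178647 × 588.552311 = 26001.444619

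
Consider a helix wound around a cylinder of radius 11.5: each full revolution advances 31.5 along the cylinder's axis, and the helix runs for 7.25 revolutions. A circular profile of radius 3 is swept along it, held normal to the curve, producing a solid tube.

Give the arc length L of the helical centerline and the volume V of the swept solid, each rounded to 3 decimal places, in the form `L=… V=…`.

L=571.476 V=16158.109

2πR = 2π·11.5 = 72.256631
per-turn = √(72.256631² + 31.5²) = √(5221.0207 + 992.25) = √6213.2707 = 78.824303
L = 7.25 × 78.824303 = 571.476196
V = π·3² × L = 28.274334 × 571.476196 = 16158.108773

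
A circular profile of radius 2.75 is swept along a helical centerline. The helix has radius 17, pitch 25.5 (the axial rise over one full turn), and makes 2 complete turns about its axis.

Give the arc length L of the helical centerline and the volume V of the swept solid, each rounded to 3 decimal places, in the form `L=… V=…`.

L=219.632 V=5218.073

2πR = 2π·17 = 106.814150
per-turn = √(106.814150² + 25.5²) = √(11409.2627 + 650.25) = √12059.5127 = 109.815813
L = 2 × 109.815813 = 219.631625
V = π·2.75² × L = 23.758294 × 219.631625 = 5218.072818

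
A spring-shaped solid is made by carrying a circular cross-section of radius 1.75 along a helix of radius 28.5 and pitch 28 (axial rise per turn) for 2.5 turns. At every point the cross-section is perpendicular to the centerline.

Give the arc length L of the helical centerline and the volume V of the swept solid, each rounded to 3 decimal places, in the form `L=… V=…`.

2πR = 2π·28.5 = 179.070781
per-turn = √(179.070781² + 28²) = √(32066.3447 + 784) = √32850.3447 = 181.246641
L = 2.5 × 181.246641 = 453.116601
V = π·1.75² × L = 9.621128 × 453.116601 = 4359.492594

L=453.117 V=4359.493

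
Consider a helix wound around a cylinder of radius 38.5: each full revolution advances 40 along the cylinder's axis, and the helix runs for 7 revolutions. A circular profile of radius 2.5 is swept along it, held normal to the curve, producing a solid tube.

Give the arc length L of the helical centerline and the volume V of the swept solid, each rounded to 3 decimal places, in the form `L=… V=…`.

2πR = 2π·38.5 = 241.902634
per-turn = √(241.902634² + 40²) = √(58516.8845 + 1600) = √60116.8845 = 245.187448
L = 7 × 245.187448 = 1716.312134
V = π·2.5² × L = 19.634954 × 1716.312134 = 33699.709940

L=1716.312 V=33699.710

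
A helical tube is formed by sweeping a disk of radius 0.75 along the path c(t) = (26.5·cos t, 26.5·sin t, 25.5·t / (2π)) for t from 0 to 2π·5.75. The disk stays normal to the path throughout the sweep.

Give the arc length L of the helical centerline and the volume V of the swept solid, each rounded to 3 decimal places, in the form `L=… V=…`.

L=968.563 V=1711.592

2πR = 2π·26.5 = 166.504411
per-turn = √(166.504411² + 25.5²) = √(27723.7188 + 650.25) = √28373.9688 = 168.445744
L = 5.75 × 168.445744 = 968.563030
V = π·0.75² × L = 1.767146 × 968.563030 = 1711.592155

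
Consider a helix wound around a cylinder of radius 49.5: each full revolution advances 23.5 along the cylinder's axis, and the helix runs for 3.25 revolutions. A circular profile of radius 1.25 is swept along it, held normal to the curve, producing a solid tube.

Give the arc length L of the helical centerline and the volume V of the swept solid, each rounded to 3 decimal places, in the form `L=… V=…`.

2πR = 2π·49.5 = 311.017673
per-turn = √(311.017673² + 23.5²) = √(96731.9927 + 552.25) = √97284.2427 = 311.904220
L = 3.25 × 311.904220 = 1013.688716
V = π·1.25² × L = 4.908739 × 1013.688716 = 4975.932851

L=1013.689 V=4975.933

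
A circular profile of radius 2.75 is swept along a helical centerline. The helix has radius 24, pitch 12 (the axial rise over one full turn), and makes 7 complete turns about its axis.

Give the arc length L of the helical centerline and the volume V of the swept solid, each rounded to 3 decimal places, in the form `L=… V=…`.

L=1058.912 V=25157.946

2πR = 2π·24 = 150.796447
per-turn = √(150.796447² + 12²) = √(22739.5685 + 144) = √22883.5685 = 151.273159
L = 7 × 151.273159 = 1058.912111
V = π·2.75² × L = 23.758294 × 1058.912111 = 25157.945718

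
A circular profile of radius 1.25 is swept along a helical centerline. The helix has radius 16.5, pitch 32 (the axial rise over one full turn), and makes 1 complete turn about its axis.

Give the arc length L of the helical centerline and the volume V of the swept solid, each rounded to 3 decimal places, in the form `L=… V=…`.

2πR = 2π·16.5 = 103.672558
per-turn = √(103.672558² + 32²) = √(10747.9992 + 1024) = √11771.9992 = 108.498844
L = 1 × 108.498844 = 108.498844
V = π·1.25² × L = 4.908739 × 108.498844 = 532.592456

L=108.499 V=532.592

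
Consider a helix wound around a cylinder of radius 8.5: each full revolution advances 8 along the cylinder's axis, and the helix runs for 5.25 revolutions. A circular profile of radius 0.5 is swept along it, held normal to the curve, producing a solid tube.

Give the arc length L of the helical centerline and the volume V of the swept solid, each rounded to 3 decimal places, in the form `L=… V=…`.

2πR = 2π·8.5 = 53.407075
per-turn = √(53.407075² + 8²) = √(2852.3157 + 64) = √2916.3157 = 54.002923
L = 5.25 × 54.002923 = 283.515345
V = π·0.5² × L = 0.785398 × 283.515345 = 222.672431

L=283.515 V=222.672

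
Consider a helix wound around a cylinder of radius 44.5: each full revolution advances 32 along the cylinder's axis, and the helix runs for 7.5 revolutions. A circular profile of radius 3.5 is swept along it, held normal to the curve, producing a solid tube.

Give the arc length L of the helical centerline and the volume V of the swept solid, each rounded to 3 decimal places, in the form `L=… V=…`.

L=2110.702 V=81229.341

2πR = 2π·44.5 = 279.601746
per-turn = √(279.601746² + 32²) = √(78177.1365 + 1024) = √79201.1365 = 281.426965
L = 7.5 × 281.426965 = 2110.702235
V = π·3.5² × L = 38.484510 × 2110.702235 = 81229.341294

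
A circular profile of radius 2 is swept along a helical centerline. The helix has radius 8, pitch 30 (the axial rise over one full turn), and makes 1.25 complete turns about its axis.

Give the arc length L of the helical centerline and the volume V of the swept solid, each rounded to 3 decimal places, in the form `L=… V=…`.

2πR = 2π·8 = 50.265482
per-turn = √(50.265482² + 30²) = √(2526.6187 + 900) = √3426.6187 = 58.537328
L = 1.25 × 58.537328 = 73.171660
V = π·2² × L = 12.566371 × 73.171660 = 919.502192

L=73.172 V=919.502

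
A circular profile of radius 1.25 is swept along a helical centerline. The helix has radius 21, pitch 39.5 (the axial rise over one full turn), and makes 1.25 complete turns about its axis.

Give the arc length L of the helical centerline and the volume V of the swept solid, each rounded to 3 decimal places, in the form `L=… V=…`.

L=172.166 V=845.116

2πR = 2π·21 = 131.946891
per-turn = √(131.946891² + 39.5²) = √(17409.9822 + 1560.25) = √18970.2322 = 137.732466
L = 1.25 × 137.732466 = 172.165582
V = π·1.25² × L = 4.908739 × 172.165582 = 845.115826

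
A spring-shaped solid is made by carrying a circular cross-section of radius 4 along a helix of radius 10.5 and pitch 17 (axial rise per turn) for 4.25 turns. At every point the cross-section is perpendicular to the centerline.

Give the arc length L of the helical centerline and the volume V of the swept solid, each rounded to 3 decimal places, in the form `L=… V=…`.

2πR = 2π·10.5 = 65.973446
per-turn = √(65.973446² + 17²) = √(4352.4955 + 289) = √4641.4955 = 68.128522
L = 4.25 × 68.128522 = 289.546219
V = π·4² × L = 50.265482 × 289.546219 = 14554.180415

L=289.546 V=14554.180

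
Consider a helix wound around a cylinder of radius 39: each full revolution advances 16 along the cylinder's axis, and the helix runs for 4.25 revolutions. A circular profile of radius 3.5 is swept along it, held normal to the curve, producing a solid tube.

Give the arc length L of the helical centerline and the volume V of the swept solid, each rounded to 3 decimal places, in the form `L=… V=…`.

L=1043.656 V=40164.575

2πR = 2π·39 = 245.044227
per-turn = √(245.044227² + 16²) = √(60046.6732 + 256) = √60302.6732 = 245.566026
L = 4.25 × 245.566026 = 1043.655611
V = π·3.5² × L = 38.484510 × 1043.655611 = 40164.574803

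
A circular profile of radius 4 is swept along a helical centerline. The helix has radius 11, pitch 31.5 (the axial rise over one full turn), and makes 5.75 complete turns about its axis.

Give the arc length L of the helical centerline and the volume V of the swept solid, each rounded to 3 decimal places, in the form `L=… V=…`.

2πR = 2π·11 = 69.115038
per-turn = √(69.115038² + 31.5²) = √(4776.8885 + 992.25) = √5769.1385 = 75.954845
L = 5.75 × 75.954845 = 436.740361
V = π·4² × L = 50.265482 × 436.740361 = 21952.964939

L=436.740 V=21952.965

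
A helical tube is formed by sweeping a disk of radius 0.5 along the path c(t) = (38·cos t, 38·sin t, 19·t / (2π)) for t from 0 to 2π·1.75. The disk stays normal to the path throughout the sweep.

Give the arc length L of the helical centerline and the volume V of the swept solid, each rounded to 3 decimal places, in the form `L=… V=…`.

L=419.153 V=329.202

2πR = 2π·38 = 238.761042
per-turn = √(238.761042² + 19²) = √(57006.8350 + 361) = √57367.8350 = 239.515835
L = 1.75 × 239.515835 = 419.152711
V = π·0.5² × L = 0.785398 × 419.152711 = 329.201769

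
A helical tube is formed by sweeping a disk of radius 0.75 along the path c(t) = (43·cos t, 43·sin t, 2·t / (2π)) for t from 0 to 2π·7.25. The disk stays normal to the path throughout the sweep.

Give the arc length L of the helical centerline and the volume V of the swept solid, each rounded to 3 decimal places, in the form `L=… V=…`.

L=1958.837 V=3461.550

2πR = 2π·43 = 270.176968
per-turn = √(270.176968² + 2²) = √(72995.5942 + 4) = √72999.5942 = 270.184371
L = 7.25 × 270.184371 = 1958.836687
V = π·0.75² × L = 1.767146 × 1958.836687 = 3461.550157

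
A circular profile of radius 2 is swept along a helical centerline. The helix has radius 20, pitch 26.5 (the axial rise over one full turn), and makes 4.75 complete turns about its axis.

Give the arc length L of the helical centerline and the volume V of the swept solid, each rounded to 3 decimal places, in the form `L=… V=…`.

2πR = 2π·20 = 125.663706
per-turn = √(125.663706² + 26.5²) = √(15791.3670 + 702.25) = √16493.6170 = 128.427478
L = 4.75 × 128.427478 = 610.030519
V = π·2² × L = 12.566371 × 610.030519 = 7665.869592

L=610.031 V=7665.870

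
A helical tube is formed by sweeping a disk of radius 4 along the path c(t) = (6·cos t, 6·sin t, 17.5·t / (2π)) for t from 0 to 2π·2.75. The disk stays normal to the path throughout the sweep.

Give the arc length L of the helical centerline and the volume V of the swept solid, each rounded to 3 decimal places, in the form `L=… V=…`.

2πR = 2π·6 = 37.699112
per-turn = √(37.699112² + 17.5²) = √(1421.2230 + 306.25) = √1727.4730 = 41.562880
L = 2.75 × 41.562880 = 114.297921
V = π·4² × L = 50.265482 × 114.297921 = 5745.240159

L=114.298 V=5745.240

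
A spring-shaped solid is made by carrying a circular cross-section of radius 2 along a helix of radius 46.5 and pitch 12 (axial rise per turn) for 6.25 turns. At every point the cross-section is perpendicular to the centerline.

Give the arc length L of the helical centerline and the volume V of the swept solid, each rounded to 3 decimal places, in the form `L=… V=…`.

2πR = 2π·46.5 = 292.168117
per-turn = √(292.168117² + 12²) = √(85362.2085 + 144) = √85506.2085 = 292.414446
L = 6.25 × 292.414446 = 1827.590290
V = π·2² × L = 12.566371 × 1827.590290 = 22966.176916

L=1827.590 V=22966.177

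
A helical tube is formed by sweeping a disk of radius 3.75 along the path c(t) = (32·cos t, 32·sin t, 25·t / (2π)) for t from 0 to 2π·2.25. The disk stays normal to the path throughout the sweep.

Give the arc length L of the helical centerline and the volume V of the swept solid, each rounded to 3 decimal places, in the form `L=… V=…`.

L=455.873 V=20139.852

2πR = 2π·32 = 201.061930
per-turn = √(201.061930² + 25²) = √(40425.8996 + 625) = √41050.8996 = 202.610216
L = 2.25 × 202.610216 = 455.872986
V = π·3.75² × L = 44.178647 × 455.872986 = 20139.851584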